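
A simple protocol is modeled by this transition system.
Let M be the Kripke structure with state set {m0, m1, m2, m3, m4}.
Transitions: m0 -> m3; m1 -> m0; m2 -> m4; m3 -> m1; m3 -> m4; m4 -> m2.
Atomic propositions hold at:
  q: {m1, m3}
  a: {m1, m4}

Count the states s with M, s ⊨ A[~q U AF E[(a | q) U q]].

3

Sat(~q) = {m0, m2, m4}
Sat(a | q) = {m1, m3, m4}
E[(a | q) U q]: least fixpoint, start Z0 = Sat(q) = {m1, m3}, add states in Sat(a | q) with some successor in Z. Already a fixed point.
Sat(E[(a | q) U q]) = {m1, m3}
AF E[(a | q) U q]: least fixpoint, start Z0 = {m1, m3}, add states with every successor in Z. Z1 = {m0, m1, m3}; fixed.
Sat(AF E[(a | q) U q]) = {m0, m1, m3}
A[~q U AF E[(a | q) U q]]: least fixpoint, start Z0 = Sat(AF E[(a | q) U q]) = {m0, m1, m3}, add states in Sat(~q) with every successor in Z. Already a fixed point.
Sat(A[~q U AF E[(a | q) U q]]) = {m0, m1, m3}
|Sat(A[~q U AF E[(a | q) U q]])| = |{m0, m1, m3}| = 3.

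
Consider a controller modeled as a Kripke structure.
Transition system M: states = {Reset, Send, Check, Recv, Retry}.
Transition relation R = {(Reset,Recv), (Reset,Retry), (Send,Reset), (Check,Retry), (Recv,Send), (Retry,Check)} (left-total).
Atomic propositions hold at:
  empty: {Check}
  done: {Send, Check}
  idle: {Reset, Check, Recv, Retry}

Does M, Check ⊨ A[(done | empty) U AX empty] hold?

Yes

Sat(done | empty) = {Send, Check}
Sat(AX empty) = {s : every successor in {Check}} = {Retry}
A[(done | empty) U AX empty]: least fixpoint, start Z0 = Sat(AX empty) = {Retry}, add states in Sat(done | empty) with every successor in Z. Z1 = {Check, Retry}; fixed.
Sat(A[(done | empty) U AX empty]) = {Check, Retry}
Check ∈ Sat(A[(done | empty) U AX empty]) = {Check, Retry}, so the formula holds at Check.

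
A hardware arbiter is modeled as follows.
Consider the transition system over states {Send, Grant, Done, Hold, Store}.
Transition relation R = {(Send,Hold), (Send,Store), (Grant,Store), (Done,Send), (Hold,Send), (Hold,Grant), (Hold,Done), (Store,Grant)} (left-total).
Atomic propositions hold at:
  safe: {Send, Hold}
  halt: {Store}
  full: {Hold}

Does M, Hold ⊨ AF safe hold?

Yes

AF safe: least fixpoint, start Z0 = {Send, Hold}, add states with every successor in Z. Z1 = {Send, Done, Hold}; fixed.
Sat(AF safe) = {Send, Done, Hold}
Hold ∈ Sat(AF safe) = {Send, Done, Hold}, so the formula holds at Hold.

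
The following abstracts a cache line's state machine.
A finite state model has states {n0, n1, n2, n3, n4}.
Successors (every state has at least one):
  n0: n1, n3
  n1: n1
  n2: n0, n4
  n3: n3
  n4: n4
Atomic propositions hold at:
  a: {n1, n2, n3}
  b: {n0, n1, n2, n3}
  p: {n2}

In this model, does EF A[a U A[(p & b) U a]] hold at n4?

No

Sat(p & b) = {n2}
A[(p & b) U a]: least fixpoint, start Z0 = Sat(a) = {n1, n2, n3}, add states in Sat(p & b) with every successor in Z. Already a fixed point.
Sat(A[(p & b) U a]) = {n1, n2, n3}
A[a U A[(p & b) U a]]: least fixpoint, start Z0 = Sat(A[(p & b) U a]) = {n1, n2, n3}, add states in Sat(a) with every successor in Z. Already a fixed point.
Sat(A[a U A[(p & b) U a]]) = {n1, n2, n3}
EF A[a U A[(p & b) U a]]: least fixpoint, start Z0 = {n1, n2, n3}, add states with some successor in Z. Z1 = {n0, n1, n2, n3}; fixed.
Sat(EF A[a U A[(p & b) U a]]) = {n0, n1, n2, n3}
n4 ∉ Sat(EF A[a U A[(p & b) U a]]) = {n0, n1, n2, n3}, so the formula does not hold at n4.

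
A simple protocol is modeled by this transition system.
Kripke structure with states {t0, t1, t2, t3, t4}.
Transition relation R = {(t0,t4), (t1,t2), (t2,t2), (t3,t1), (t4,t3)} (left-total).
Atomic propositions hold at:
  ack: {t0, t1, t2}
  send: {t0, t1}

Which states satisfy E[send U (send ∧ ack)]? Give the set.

Sat(send ∧ ack) = {t0, t1}
E[send U (send ∧ ack)]: least fixpoint, start Z0 = Sat((send ∧ ack)) = {t0, t1}, add states in Sat(send) with some successor in Z. Already a fixed point.
Sat(E[send U (send ∧ ack)]) = {t0, t1}

{t0, t1}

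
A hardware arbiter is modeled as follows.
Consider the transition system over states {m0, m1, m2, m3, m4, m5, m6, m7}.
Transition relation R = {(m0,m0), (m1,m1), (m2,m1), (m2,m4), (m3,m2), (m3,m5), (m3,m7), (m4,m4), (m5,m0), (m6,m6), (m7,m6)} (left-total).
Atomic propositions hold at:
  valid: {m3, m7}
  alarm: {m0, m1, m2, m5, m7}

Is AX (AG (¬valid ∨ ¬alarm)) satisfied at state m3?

No

Sat(¬valid) = {m0, m1, m2, m4, m5, m6}
Sat(¬alarm) = {m3, m4, m6}
Sat(¬valid ∨ ¬alarm) = {m0, m1, m2, m3, m4, m5, m6}
AG (¬valid ∨ ¬alarm): greatest fixpoint, start Z0 = {m0, m1, m2, m3, m4, m5, m6}, keep only states in Sat with every successor in Z. Z1 = {m0, m1, m2, m4, m5, m6}; fixed.
Sat(AG (¬valid ∨ ¬alarm)) = {m0, m1, m2, m4, m5, m6}
Sat(AX (AG (¬valid ∨ ¬alarm))) = {s : every successor in {m0, m1, m2, m4, m5, m6}} = {m0, m1, m2, m4, m5, m6, m7}
m3 ∉ Sat(AX (AG (¬valid ∨ ¬alarm))) = {m0, m1, m2, m4, m5, m6, m7}, so the formula does not hold at m3.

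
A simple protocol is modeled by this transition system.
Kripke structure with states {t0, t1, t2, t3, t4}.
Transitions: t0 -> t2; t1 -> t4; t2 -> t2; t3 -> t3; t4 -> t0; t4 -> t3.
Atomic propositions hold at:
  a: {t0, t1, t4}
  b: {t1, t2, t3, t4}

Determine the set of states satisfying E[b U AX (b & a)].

Sat(b & a) = {t1, t4}
Sat(AX (b & a)) = {s : every successor in {t1, t4}} = {t1}
E[b U AX (b & a)]: least fixpoint, start Z0 = Sat(AX (b & a)) = {t1}, add states in Sat(b) with some successor in Z. Already a fixed point.
Sat(E[b U AX (b & a)]) = {t1}

{t1}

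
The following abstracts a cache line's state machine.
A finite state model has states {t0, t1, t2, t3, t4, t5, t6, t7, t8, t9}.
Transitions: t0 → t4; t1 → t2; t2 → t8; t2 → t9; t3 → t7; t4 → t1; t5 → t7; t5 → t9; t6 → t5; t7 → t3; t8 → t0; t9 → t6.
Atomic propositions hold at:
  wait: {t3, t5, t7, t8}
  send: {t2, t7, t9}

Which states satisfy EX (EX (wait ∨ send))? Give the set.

{t1, t3, t4, t5, t6, t7, t9}

Sat(wait ∨ send) = {t2, t3, t5, t7, t8, t9}
Sat(EX (wait ∨ send)) = {s : some successor in {t2, t3, t5, t7, t8, t9}} = {t1, t2, t3, t5, t6, t7}
Sat(EX (EX (wait ∨ send))) = {s : some successor in {t1, t2, t3, t5, t6, t7}} = {t1, t3, t4, t5, t6, t7, t9}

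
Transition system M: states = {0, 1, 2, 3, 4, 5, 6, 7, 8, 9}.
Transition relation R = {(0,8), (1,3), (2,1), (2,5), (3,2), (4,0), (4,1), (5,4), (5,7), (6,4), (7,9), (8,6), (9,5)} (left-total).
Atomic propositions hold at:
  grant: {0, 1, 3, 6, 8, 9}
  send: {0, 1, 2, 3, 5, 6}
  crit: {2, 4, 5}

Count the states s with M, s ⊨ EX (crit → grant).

7

Sat(crit → grant) = {0, 1, 3, 6, 7, 8, 9}
Sat(EX (crit → grant)) = {s : some successor in {0, 1, 3, 6, 7, 8, 9}} = {0, 1, 2, 4, 5, 7, 8}
|Sat(EX (crit → grant))| = |{0, 1, 2, 4, 5, 7, 8}| = 7.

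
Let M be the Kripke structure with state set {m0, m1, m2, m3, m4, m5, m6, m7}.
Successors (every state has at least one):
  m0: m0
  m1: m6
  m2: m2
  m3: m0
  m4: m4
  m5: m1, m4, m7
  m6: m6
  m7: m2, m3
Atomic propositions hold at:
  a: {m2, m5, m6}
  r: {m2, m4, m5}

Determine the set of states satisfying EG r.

EG r: greatest fixpoint, start Z0 = {m2, m4, m5}, keep only states in Sat with some successor in Z. Already a fixed point.
Sat(EG r) = {m2, m4, m5}

{m2, m4, m5}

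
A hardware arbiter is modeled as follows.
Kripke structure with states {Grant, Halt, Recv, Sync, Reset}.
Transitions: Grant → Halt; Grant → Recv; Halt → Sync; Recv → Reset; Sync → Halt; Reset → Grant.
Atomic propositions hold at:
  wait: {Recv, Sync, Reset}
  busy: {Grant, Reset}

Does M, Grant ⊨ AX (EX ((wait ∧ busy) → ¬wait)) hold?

No

Sat(wait ∧ busy) = {Reset}
Sat(¬wait) = {Grant, Halt}
Sat((wait ∧ busy) → ¬wait) = {Grant, Halt, Recv, Sync}
Sat(EX ((wait ∧ busy) → ¬wait)) = {s : some successor in {Grant, Halt, Recv, Sync}} = {Grant, Halt, Sync, Reset}
Sat(AX (EX ((wait ∧ busy) → ¬wait))) = {s : every successor in {Grant, Halt, Sync, Reset}} = {Halt, Recv, Sync, Reset}
Grant ∉ Sat(AX (EX ((wait ∧ busy) → ¬wait))) = {Halt, Recv, Sync, Reset}, so the formula does not hold at Grant.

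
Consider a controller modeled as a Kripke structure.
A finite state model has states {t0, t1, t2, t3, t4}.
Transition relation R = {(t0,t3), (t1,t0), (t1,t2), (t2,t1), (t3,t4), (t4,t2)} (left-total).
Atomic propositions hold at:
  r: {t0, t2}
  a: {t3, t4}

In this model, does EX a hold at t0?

Yes

Sat(EX a) = {s : some successor in {t3, t4}} = {t0, t3}
t0 ∈ Sat(EX a) = {t0, t3}, so the formula holds at t0.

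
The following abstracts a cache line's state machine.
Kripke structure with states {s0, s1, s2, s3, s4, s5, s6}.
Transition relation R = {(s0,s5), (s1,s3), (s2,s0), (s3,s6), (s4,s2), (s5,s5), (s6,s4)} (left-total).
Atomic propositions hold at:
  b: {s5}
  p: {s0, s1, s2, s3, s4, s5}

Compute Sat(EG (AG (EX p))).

Sat(EX p) = {s : some successor in {s0, s1, s2, s3, s4, s5}} = {s0, s1, s2, s4, s5, s6}
AG (EX p): greatest fixpoint, start Z0 = {s0, s1, s2, s4, s5, s6}, keep only states in Sat with every successor in Z. Z1 = {s0, s2, s4, s5, s6}; fixed.
Sat(AG (EX p)) = {s0, s2, s4, s5, s6}
EG (AG (EX p)): greatest fixpoint, start Z0 = {s0, s2, s4, s5, s6}, keep only states in Sat with some successor in Z. Already a fixed point.
Sat(EG (AG (EX p))) = {s0, s2, s4, s5, s6}

{s0, s2, s4, s5, s6}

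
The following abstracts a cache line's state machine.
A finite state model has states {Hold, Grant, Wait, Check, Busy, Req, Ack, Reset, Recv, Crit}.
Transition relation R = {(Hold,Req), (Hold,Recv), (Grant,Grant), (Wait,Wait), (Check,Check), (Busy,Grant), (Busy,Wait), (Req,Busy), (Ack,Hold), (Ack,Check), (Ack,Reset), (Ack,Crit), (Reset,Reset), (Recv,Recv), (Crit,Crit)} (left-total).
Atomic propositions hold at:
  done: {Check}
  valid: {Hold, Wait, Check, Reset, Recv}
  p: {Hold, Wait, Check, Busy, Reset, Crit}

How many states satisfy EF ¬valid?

Sat(¬valid) = {Grant, Busy, Req, Ack, Crit}
EF ¬valid: least fixpoint, start Z0 = {Grant, Busy, Req, Ack, Crit}, add states with some successor in Z. Z1 = {Hold, Grant, Busy, Req, Ack, Crit}; fixed.
Sat(EF ¬valid) = {Hold, Grant, Busy, Req, Ack, Crit}
|Sat(EF ¬valid)| = |{Hold, Grant, Busy, Req, Ack, Crit}| = 6.

6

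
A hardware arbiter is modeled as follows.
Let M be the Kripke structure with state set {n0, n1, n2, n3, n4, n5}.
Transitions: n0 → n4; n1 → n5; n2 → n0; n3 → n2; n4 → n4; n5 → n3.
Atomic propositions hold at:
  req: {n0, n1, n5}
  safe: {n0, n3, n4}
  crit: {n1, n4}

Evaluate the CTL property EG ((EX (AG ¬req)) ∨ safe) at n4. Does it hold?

Yes

Sat(¬req) = {n2, n3, n4}
AG ¬req: greatest fixpoint, start Z0 = {n2, n3, n4}, keep only states in Sat with every successor in Z. Z1 = {n3, n4}; Z2 = {n4}; fixed.
Sat(AG ¬req) = {n4}
Sat(EX (AG ¬req)) = {s : some successor in {n4}} = {n0, n4}
Sat((EX (AG ¬req)) ∨ safe) = {n0, n3, n4}
EG ((EX (AG ¬req)) ∨ safe): greatest fixpoint, start Z0 = {n0, n3, n4}, keep only states in Sat with some successor in Z. Z1 = {n0, n4}; fixed.
Sat(EG ((EX (AG ¬req)) ∨ safe)) = {n0, n4}
n4 ∈ Sat(EG ((EX (AG ¬req)) ∨ safe)) = {n0, n4}, so the formula holds at n4.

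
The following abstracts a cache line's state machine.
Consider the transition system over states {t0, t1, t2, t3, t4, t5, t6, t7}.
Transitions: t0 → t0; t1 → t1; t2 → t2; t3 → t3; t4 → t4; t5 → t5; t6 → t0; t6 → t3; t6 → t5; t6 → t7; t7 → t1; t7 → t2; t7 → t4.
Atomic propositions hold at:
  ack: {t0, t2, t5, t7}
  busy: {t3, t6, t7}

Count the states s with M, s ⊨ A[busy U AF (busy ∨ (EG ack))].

6

EG ack: greatest fixpoint, start Z0 = {t0, t2, t5, t7}, keep only states in Sat with some successor in Z. Already a fixed point.
Sat(EG ack) = {t0, t2, t5, t7}
Sat(busy ∨ (EG ack)) = {t0, t2, t3, t5, t6, t7}
AF (busy ∨ (EG ack)): least fixpoint, start Z0 = {t0, t2, t3, t5, t6, t7}, add states with every successor in Z. Already a fixed point.
Sat(AF (busy ∨ (EG ack))) = {t0, t2, t3, t5, t6, t7}
A[busy U AF (busy ∨ (EG ack))]: least fixpoint, start Z0 = Sat(AF (busy ∨ (EG ack))) = {t0, t2, t3, t5, t6, t7}, add states in Sat(busy) with every successor in Z. Already a fixed point.
Sat(A[busy U AF (busy ∨ (EG ack))]) = {t0, t2, t3, t5, t6, t7}
|Sat(A[busy U AF (busy ∨ (EG ack))])| = |{t0, t2, t3, t5, t6, t7}| = 6.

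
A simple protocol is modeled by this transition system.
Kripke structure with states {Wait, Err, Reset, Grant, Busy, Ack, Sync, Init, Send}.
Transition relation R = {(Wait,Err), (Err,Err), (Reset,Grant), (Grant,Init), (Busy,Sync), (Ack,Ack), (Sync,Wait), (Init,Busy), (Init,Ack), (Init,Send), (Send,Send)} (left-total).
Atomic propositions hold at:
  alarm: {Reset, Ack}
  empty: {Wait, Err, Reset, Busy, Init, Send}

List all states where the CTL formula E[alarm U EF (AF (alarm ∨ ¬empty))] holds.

{Reset, Grant, Busy, Ack, Sync, Init}

Sat(¬empty) = {Grant, Ack, Sync}
Sat(alarm ∨ ¬empty) = {Reset, Grant, Ack, Sync}
AF (alarm ∨ ¬empty): least fixpoint, start Z0 = {Reset, Grant, Ack, Sync}, add states with every successor in Z. Z1 = {Reset, Grant, Busy, Ack, Sync}; fixed.
Sat(AF (alarm ∨ ¬empty)) = {Reset, Grant, Busy, Ack, Sync}
EF (AF (alarm ∨ ¬empty)): least fixpoint, start Z0 = {Reset, Grant, Busy, Ack, Sync}, add states with some successor in Z. Z1 = {Reset, Grant, Busy, Ack, Sync, Init}; fixed.
Sat(EF (AF (alarm ∨ ¬empty))) = {Reset, Grant, Busy, Ack, Sync, Init}
E[alarm U EF (AF (alarm ∨ ¬empty))]: least fixpoint, start Z0 = Sat(EF (AF (alarm ∨ ¬empty))) = {Reset, Grant, Busy, Ack, Sync, Init}, add states in Sat(alarm) with some successor in Z. Already a fixed point.
Sat(E[alarm U EF (AF (alarm ∨ ¬empty))]) = {Reset, Grant, Busy, Ack, Sync, Init}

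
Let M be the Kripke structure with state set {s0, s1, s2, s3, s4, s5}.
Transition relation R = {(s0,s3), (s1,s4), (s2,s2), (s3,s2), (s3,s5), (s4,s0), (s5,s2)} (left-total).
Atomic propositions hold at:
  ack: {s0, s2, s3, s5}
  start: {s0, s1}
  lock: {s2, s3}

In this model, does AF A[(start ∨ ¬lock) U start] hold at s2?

Sat(¬lock) = {s0, s1, s4, s5}
Sat(start ∨ ¬lock) = {s0, s1, s4, s5}
A[(start ∨ ¬lock) U start]: least fixpoint, start Z0 = Sat(start) = {s0, s1}, add states in Sat(start ∨ ¬lock) with every successor in Z. Z1 = {s0, s1, s4}; fixed.
Sat(A[(start ∨ ¬lock) U start]) = {s0, s1, s4}
AF A[(start ∨ ¬lock) U start]: least fixpoint, start Z0 = {s0, s1, s4}, add states with every successor in Z. Already a fixed point.
Sat(AF A[(start ∨ ¬lock) U start]) = {s0, s1, s4}
s2 ∉ Sat(AF A[(start ∨ ¬lock) U start]) = {s0, s1, s4}, so the formula does not hold at s2.

No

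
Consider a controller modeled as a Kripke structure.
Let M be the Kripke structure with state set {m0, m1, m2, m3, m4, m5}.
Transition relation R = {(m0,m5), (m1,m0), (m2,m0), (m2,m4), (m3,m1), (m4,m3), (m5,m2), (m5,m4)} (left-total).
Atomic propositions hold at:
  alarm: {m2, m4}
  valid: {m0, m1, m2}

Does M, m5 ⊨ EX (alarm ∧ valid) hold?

Yes

Sat(alarm ∧ valid) = {m2}
Sat(EX (alarm ∧ valid)) = {s : some successor in {m2}} = {m5}
m5 ∈ Sat(EX (alarm ∧ valid)) = {m5}, so the formula holds at m5.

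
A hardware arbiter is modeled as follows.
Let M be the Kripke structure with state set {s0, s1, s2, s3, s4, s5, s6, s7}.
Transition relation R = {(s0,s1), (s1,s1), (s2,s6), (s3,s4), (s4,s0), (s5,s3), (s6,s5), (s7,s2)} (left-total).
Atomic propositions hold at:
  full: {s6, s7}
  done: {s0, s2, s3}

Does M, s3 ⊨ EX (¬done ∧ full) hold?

Sat(¬done) = {s1, s4, s5, s6, s7}
Sat(¬done ∧ full) = {s6, s7}
Sat(EX (¬done ∧ full)) = {s : some successor in {s6, s7}} = {s2}
s3 ∉ Sat(EX (¬done ∧ full)) = {s2}, so the formula does not hold at s3.

No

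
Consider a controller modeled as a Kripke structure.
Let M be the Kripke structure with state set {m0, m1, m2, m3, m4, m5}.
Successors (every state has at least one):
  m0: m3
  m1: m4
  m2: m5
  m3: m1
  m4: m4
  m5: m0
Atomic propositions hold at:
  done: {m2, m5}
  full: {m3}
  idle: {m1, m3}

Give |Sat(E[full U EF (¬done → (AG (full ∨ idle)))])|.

2

Sat(¬done) = {m0, m1, m3, m4}
Sat(full ∨ idle) = {m1, m3}
AG (full ∨ idle): greatest fixpoint, start Z0 = {m1, m3}, keep only states in Sat with every successor in Z. Z1 = {m3}; Z2 = ∅; fixed.
Sat(AG (full ∨ idle)) = ∅
Sat(¬done → (AG (full ∨ idle))) = {m2, m5}
EF (¬done → (AG (full ∨ idle))): least fixpoint, start Z0 = {m2, m5}, add states with some successor in Z. Already a fixed point.
Sat(EF (¬done → (AG (full ∨ idle)))) = {m2, m5}
E[full U EF (¬done → (AG (full ∨ idle)))]: least fixpoint, start Z0 = Sat(EF (¬done → (AG (full ∨ idle)))) = {m2, m5}, add states in Sat(full) with some successor in Z. Already a fixed point.
Sat(E[full U EF (¬done → (AG (full ∨ idle)))]) = {m2, m5}
|Sat(E[full U EF (¬done → (AG (full ∨ idle)))])| = |{m2, m5}| = 2.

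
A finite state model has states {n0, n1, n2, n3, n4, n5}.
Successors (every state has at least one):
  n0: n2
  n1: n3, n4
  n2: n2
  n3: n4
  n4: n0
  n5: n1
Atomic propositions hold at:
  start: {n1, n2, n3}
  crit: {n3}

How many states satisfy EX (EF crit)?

2

EF crit: least fixpoint, start Z0 = {n3}, add states with some successor in Z. Z1 = {n1, n3}; Z2 = {n1, n3, n5}; fixed.
Sat(EF crit) = {n1, n3, n5}
Sat(EX (EF crit)) = {s : some successor in {n1, n3, n5}} = {n1, n5}
|Sat(EX (EF crit))| = |{n1, n5}| = 2.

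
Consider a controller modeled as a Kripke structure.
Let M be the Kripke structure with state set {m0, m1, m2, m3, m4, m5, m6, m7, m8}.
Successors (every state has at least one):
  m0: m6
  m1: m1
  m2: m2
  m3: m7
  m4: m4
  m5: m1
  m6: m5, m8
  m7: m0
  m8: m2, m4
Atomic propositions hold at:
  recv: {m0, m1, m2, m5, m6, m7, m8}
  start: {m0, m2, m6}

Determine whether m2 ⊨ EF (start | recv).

Sat(start | recv) = {m0, m1, m2, m5, m6, m7, m8}
EF (start | recv): least fixpoint, start Z0 = {m0, m1, m2, m5, m6, m7, m8}, add states with some successor in Z. Z1 = {m0, m1, m2, m3, m5, m6, m7, m8}; fixed.
Sat(EF (start | recv)) = {m0, m1, m2, m3, m5, m6, m7, m8}
m2 ∈ Sat(EF (start | recv)) = {m0, m1, m2, m3, m5, m6, m7, m8}, so the formula holds at m2.

Yes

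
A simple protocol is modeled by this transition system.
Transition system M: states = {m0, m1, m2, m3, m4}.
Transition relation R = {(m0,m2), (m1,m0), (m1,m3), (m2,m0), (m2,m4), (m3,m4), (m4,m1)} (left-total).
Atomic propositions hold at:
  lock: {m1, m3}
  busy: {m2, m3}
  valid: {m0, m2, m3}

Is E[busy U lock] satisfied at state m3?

Yes

E[busy U lock]: least fixpoint, start Z0 = Sat(lock) = {m1, m3}, add states in Sat(busy) with some successor in Z. Already a fixed point.
Sat(E[busy U lock]) = {m1, m3}
m3 ∈ Sat(E[busy U lock]) = {m1, m3}, so the formula holds at m3.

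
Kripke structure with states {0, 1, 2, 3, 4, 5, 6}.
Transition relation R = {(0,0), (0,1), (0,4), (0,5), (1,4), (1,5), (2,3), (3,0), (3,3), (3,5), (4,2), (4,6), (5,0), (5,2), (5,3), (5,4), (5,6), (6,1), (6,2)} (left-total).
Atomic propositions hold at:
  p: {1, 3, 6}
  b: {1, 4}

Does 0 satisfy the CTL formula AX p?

No

Sat(AX p) = {s : every successor in {1, 3, 6}} = {2}
0 ∉ Sat(AX p) = {2}, so the formula does not hold at 0.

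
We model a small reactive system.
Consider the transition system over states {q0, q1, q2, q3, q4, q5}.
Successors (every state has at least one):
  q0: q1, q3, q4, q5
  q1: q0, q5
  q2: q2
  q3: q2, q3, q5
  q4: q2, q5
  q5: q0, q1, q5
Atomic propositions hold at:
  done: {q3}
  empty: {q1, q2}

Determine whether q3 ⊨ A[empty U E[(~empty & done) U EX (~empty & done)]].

Yes

Sat(~empty) = {q0, q3, q4, q5}
Sat(~empty & done) = {q3}
Sat(EX (~empty & done)) = {s : some successor in {q3}} = {q0, q3}
E[(~empty & done) U EX (~empty & done)]: least fixpoint, start Z0 = Sat(EX (~empty & done)) = {q0, q3}, add states in Sat(~empty & done) with some successor in Z. Already a fixed point.
Sat(E[(~empty & done) U EX (~empty & done)]) = {q0, q3}
A[empty U E[(~empty & done) U EX (~empty & done)]]: least fixpoint, start Z0 = Sat(E[(~empty & done) U EX (~empty & done)]) = {q0, q3}, add states in Sat(empty) with every successor in Z. Already a fixed point.
Sat(A[empty U E[(~empty & done) U EX (~empty & done)]]) = {q0, q3}
q3 ∈ Sat(A[empty U E[(~empty & done) U EX (~empty & done)]]) = {q0, q3}, so the formula holds at q3.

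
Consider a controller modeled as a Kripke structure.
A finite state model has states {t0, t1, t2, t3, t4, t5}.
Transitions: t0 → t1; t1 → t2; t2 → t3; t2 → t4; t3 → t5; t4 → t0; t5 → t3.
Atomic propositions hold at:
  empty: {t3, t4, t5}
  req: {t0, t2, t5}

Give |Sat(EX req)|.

Sat(EX req) = {s : some successor in {t0, t2, t5}} = {t1, t3, t4}
|Sat(EX req)| = |{t1, t3, t4}| = 3.

3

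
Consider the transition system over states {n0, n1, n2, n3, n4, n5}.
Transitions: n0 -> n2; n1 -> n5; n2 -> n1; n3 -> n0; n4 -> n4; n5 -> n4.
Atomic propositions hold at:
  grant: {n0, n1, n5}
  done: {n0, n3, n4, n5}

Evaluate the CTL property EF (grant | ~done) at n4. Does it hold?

Sat(~done) = {n1, n2}
Sat(grant | ~done) = {n0, n1, n2, n5}
EF (grant | ~done): least fixpoint, start Z0 = {n0, n1, n2, n5}, add states with some successor in Z. Z1 = {n0, n1, n2, n3, n5}; fixed.
Sat(EF (grant | ~done)) = {n0, n1, n2, n3, n5}
n4 ∉ Sat(EF (grant | ~done)) = {n0, n1, n2, n3, n5}, so the formula does not hold at n4.

No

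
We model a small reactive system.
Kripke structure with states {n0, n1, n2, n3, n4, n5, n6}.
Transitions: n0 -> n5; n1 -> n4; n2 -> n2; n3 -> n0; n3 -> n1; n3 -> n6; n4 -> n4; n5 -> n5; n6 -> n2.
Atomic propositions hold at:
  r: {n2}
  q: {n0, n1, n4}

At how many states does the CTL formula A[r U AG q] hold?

AG q: greatest fixpoint, start Z0 = {n0, n1, n4}, keep only states in Sat with every successor in Z. Z1 = {n1, n4}; fixed.
Sat(AG q) = {n1, n4}
A[r U AG q]: least fixpoint, start Z0 = Sat(AG q) = {n1, n4}, add states in Sat(r) with every successor in Z. Already a fixed point.
Sat(A[r U AG q]) = {n1, n4}
|Sat(A[r U AG q])| = |{n1, n4}| = 2.

2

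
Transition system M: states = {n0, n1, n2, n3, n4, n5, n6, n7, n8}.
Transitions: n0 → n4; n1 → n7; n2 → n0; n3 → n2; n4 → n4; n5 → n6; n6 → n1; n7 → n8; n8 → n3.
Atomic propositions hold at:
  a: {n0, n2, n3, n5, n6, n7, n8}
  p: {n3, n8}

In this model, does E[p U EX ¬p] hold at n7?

No

Sat(¬p) = {n0, n1, n2, n4, n5, n6, n7}
Sat(EX ¬p) = {s : some successor in {n0, n1, n2, n4, n5, n6, n7}} = {n0, n1, n2, n3, n4, n5, n6}
E[p U EX ¬p]: least fixpoint, start Z0 = Sat(EX ¬p) = {n0, n1, n2, n3, n4, n5, n6}, add states in Sat(p) with some successor in Z. Z1 = {n0, n1, n2, n3, n4, n5, n6, n8}; fixed.
Sat(E[p U EX ¬p]) = {n0, n1, n2, n3, n4, n5, n6, n8}
n7 ∉ Sat(E[p U EX ¬p]) = {n0, n1, n2, n3, n4, n5, n6, n8}, so the formula does not hold at n7.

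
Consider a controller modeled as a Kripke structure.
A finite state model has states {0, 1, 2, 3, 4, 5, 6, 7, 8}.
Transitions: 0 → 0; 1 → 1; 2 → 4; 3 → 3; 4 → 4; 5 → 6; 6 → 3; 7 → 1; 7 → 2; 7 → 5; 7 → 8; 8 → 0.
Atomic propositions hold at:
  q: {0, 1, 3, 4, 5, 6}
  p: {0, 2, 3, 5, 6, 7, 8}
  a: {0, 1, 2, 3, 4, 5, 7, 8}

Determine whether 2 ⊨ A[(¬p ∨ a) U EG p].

No

Sat(¬p) = {1, 4}
Sat(¬p ∨ a) = {0, 1, 2, 3, 4, 5, 7, 8}
EG p: greatest fixpoint, start Z0 = {0, 2, 3, 5, 6, 7, 8}, keep only states in Sat with some successor in Z. Z1 = {0, 3, 5, 6, 7, 8}; fixed.
Sat(EG p) = {0, 3, 5, 6, 7, 8}
A[(¬p ∨ a) U EG p]: least fixpoint, start Z0 = Sat(EG p) = {0, 3, 5, 6, 7, 8}, add states in Sat(¬p ∨ a) with every successor in Z. Already a fixed point.
Sat(A[(¬p ∨ a) U EG p]) = {0, 3, 5, 6, 7, 8}
2 ∉ Sat(A[(¬p ∨ a) U EG p]) = {0, 3, 5, 6, 7, 8}, so the formula does not hold at 2.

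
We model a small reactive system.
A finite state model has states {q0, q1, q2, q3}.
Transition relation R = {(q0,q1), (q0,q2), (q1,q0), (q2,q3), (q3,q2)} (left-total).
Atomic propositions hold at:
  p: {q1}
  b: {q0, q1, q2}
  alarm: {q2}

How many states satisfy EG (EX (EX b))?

2

Sat(EX b) = {s : some successor in {q0, q1, q2}} = {q0, q1, q3}
Sat(EX (EX b)) = {s : some successor in {q0, q1, q3}} = {q0, q1, q2}
EG (EX (EX b)): greatest fixpoint, start Z0 = {q0, q1, q2}, keep only states in Sat with some successor in Z. Z1 = {q0, q1}; fixed.
Sat(EG (EX (EX b))) = {q0, q1}
|Sat(EG (EX (EX b)))| = |{q0, q1}| = 2.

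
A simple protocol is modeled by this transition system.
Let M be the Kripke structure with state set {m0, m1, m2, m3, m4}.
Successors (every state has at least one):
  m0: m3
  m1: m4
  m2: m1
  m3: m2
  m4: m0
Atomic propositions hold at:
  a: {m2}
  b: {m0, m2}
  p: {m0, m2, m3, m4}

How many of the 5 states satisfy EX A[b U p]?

A[b U p]: least fixpoint, start Z0 = Sat(p) = {m0, m2, m3, m4}, add states in Sat(b) with every successor in Z. Already a fixed point.
Sat(A[b U p]) = {m0, m2, m3, m4}
Sat(EX A[b U p]) = {s : some successor in {m0, m2, m3, m4}} = {m0, m1, m3, m4}
|Sat(EX A[b U p])| = |{m0, m1, m3, m4}| = 4.

4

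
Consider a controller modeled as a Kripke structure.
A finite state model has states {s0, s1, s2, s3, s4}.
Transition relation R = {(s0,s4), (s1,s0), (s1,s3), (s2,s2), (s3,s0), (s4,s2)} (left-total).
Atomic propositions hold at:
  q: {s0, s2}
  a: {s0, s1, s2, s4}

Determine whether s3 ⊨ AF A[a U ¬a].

Sat(¬a) = {s3}
A[a U ¬a]: least fixpoint, start Z0 = Sat(¬a) = {s3}, add states in Sat(a) with every successor in Z. Already a fixed point.
Sat(A[a U ¬a]) = {s3}
AF A[a U ¬a]: least fixpoint, start Z0 = {s3}, add states with every successor in Z. Already a fixed point.
Sat(AF A[a U ¬a]) = {s3}
s3 ∈ Sat(AF A[a U ¬a]) = {s3}, so the formula holds at s3.

Yes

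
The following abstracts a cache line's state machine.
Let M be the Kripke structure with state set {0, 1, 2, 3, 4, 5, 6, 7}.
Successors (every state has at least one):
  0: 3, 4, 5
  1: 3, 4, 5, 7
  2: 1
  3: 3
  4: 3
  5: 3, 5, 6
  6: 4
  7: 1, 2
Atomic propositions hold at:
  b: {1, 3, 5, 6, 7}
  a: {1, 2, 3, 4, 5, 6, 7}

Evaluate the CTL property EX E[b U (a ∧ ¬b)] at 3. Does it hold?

No

Sat(¬b) = {0, 2, 4}
Sat(a ∧ ¬b) = {2, 4}
E[b U (a ∧ ¬b)]: least fixpoint, start Z0 = Sat((a ∧ ¬b)) = {2, 4}, add states in Sat(b) with some successor in Z. Z1 = {1, 2, 4, 6, 7}; Z2 = {1, 2, 4, 5, 6, 7}; fixed.
Sat(E[b U (a ∧ ¬b)]) = {1, 2, 4, 5, 6, 7}
Sat(EX E[b U (a ∧ ¬b)]) = {s : some successor in {1, 2, 4, 5, 6, 7}} = {0, 1, 2, 5, 6, 7}
3 ∉ Sat(EX E[b U (a ∧ ¬b)]) = {0, 1, 2, 5, 6, 7}, so the formula does not hold at 3.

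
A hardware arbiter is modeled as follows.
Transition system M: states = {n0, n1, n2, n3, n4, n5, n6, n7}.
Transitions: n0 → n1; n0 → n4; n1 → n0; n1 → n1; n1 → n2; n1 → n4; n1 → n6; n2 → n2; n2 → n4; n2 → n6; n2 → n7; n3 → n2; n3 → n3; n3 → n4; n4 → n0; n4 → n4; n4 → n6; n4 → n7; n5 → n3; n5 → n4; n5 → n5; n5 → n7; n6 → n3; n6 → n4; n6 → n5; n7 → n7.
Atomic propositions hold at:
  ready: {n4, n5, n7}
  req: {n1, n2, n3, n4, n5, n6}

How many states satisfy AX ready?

1

Sat(AX ready) = {s : every successor in {n4, n5, n7}} = {n7}
|Sat(AX ready)| = |{n7}| = 1.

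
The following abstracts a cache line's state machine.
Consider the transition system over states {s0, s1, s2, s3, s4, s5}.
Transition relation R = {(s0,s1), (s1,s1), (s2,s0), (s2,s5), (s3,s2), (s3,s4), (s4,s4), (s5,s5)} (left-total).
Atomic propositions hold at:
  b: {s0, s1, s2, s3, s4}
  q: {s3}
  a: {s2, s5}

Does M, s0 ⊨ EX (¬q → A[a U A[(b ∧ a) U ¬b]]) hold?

No

Sat(¬q) = {s0, s1, s2, s4, s5}
Sat(b ∧ a) = {s2}
Sat(¬b) = {s5}
A[(b ∧ a) U ¬b]: least fixpoint, start Z0 = Sat(¬b) = {s5}, add states in Sat(b ∧ a) with every successor in Z. Already a fixed point.
Sat(A[(b ∧ a) U ¬b]) = {s5}
A[a U A[(b ∧ a) U ¬b]]: least fixpoint, start Z0 = Sat(A[(b ∧ a) U ¬b]) = {s5}, add states in Sat(a) with every successor in Z. Already a fixed point.
Sat(A[a U A[(b ∧ a) U ¬b]]) = {s5}
Sat(¬q → A[a U A[(b ∧ a) U ¬b]]) = {s3, s5}
Sat(EX (¬q → A[a U A[(b ∧ a) U ¬b]])) = {s : some successor in {s3, s5}} = {s2, s5}
s0 ∉ Sat(EX (¬q → A[a U A[(b ∧ a) U ¬b]])) = {s2, s5}, so the formula does not hold at s0.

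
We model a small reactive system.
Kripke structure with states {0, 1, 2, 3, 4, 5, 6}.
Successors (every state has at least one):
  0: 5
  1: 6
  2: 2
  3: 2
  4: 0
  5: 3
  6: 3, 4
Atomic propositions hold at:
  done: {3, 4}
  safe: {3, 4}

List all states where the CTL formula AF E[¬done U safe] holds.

Sat(¬done) = {0, 1, 2, 5, 6}
E[¬done U safe]: least fixpoint, start Z0 = Sat(safe) = {3, 4}, add states in Sat(¬done) with some successor in Z. Z1 = {3, 4, 5, 6}; Z2 = {0, 1, 3, 4, 5, 6}; fixed.
Sat(E[¬done U safe]) = {0, 1, 3, 4, 5, 6}
AF E[¬done U safe]: least fixpoint, start Z0 = {0, 1, 3, 4, 5, 6}, add states with every successor in Z. Already a fixed point.
Sat(AF E[¬done U safe]) = {0, 1, 3, 4, 5, 6}

{0, 1, 3, 4, 5, 6}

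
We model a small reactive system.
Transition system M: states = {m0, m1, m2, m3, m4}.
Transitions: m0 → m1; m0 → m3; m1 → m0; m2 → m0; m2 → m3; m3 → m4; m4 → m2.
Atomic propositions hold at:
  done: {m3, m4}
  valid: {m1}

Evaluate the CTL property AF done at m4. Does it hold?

AF done: least fixpoint, start Z0 = {m3, m4}, add states with every successor in Z. Already a fixed point.
Sat(AF done) = {m3, m4}
m4 ∈ Sat(AF done) = {m3, m4}, so the formula holds at m4.

Yes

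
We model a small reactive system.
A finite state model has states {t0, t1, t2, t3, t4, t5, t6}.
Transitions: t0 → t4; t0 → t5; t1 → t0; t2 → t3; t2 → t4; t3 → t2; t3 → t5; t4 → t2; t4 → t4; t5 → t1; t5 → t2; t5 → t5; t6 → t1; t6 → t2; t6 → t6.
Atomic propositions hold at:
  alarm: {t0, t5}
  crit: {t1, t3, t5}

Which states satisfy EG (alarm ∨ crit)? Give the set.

Sat(alarm ∨ crit) = {t0, t1, t3, t5}
EG (alarm ∨ crit): greatest fixpoint, start Z0 = {t0, t1, t3, t5}, keep only states in Sat with some successor in Z. Already a fixed point.
Sat(EG (alarm ∨ crit)) = {t0, t1, t3, t5}

{t0, t1, t3, t5}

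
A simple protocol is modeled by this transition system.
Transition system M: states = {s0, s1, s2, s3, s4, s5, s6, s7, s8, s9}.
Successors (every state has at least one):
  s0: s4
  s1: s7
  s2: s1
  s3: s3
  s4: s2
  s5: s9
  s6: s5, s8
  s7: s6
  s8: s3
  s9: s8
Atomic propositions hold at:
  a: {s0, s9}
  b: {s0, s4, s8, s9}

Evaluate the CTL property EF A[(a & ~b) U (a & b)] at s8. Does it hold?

Sat(~b) = {s1, s2, s3, s5, s6, s7}
Sat(a & ~b) = ∅
Sat(a & b) = {s0, s9}
A[(a & ~b) U (a & b)]: least fixpoint, start Z0 = Sat((a & b)) = {s0, s9}, add states in Sat(a & ~b) with every successor in Z. Already a fixed point.
Sat(A[(a & ~b) U (a & b)]) = {s0, s9}
EF A[(a & ~b) U (a & b)]: least fixpoint, start Z0 = {s0, s9}, add states with some successor in Z. Z1 = {s0, s5, s9}; Z2 = {s0, s5, s6, s9}; Z3 = {s0, s5, s6, s7, s9}; Z4 = {s0, s1, s5, s6, s7, s9}; Z5 = {s0, s1, s2, s5, s6, s7, s9}; Z6 = {s0, s1, s2, s4, s5, s6, s7, s9}; fixed.
Sat(EF A[(a & ~b) U (a & b)]) = {s0, s1, s2, s4, s5, s6, s7, s9}
s8 ∉ Sat(EF A[(a & ~b) U (a & b)]) = {s0, s1, s2, s4, s5, s6, s7, s9}, so the formula does not hold at s8.

No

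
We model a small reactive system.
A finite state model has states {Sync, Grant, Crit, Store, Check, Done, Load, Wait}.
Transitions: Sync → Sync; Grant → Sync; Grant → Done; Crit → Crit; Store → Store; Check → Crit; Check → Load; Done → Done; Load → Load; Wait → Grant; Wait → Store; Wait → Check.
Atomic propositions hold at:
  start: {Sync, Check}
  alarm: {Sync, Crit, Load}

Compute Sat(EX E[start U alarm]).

{Sync, Grant, Crit, Check, Load, Wait}

E[start U alarm]: least fixpoint, start Z0 = Sat(alarm) = {Sync, Crit, Load}, add states in Sat(start) with some successor in Z. Z1 = {Sync, Crit, Check, Load}; fixed.
Sat(E[start U alarm]) = {Sync, Crit, Check, Load}
Sat(EX E[start U alarm]) = {s : some successor in {Sync, Crit, Check, Load}} = {Sync, Grant, Crit, Check, Load, Wait}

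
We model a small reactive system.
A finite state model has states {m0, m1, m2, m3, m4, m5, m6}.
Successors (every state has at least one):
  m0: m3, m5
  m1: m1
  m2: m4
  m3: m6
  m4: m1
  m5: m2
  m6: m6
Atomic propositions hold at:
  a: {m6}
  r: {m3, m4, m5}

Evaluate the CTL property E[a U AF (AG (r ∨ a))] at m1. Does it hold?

Sat(r ∨ a) = {m3, m4, m5, m6}
AG (r ∨ a): greatest fixpoint, start Z0 = {m3, m4, m5, m6}, keep only states in Sat with every successor in Z. Z1 = {m3, m6}; fixed.
Sat(AG (r ∨ a)) = {m3, m6}
AF (AG (r ∨ a)): least fixpoint, start Z0 = {m3, m6}, add states with every successor in Z. Already a fixed point.
Sat(AF (AG (r ∨ a))) = {m3, m6}
E[a U AF (AG (r ∨ a))]: least fixpoint, start Z0 = Sat(AF (AG (r ∨ a))) = {m3, m6}, add states in Sat(a) with some successor in Z. Already a fixed point.
Sat(E[a U AF (AG (r ∨ a))]) = {m3, m6}
m1 ∉ Sat(E[a U AF (AG (r ∨ a))]) = {m3, m6}, so the formula does not hold at m1.

No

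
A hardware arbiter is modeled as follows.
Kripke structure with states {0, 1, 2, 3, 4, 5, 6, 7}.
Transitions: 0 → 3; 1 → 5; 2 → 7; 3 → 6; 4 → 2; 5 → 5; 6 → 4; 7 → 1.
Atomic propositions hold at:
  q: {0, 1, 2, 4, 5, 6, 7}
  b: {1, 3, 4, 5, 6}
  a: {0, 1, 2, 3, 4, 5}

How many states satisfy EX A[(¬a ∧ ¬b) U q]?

7

Sat(¬a) = {6, 7}
Sat(¬b) = {0, 2, 7}
Sat(¬a ∧ ¬b) = {7}
A[(¬a ∧ ¬b) U q]: least fixpoint, start Z0 = Sat(q) = {0, 1, 2, 4, 5, 6, 7}, add states in Sat(¬a ∧ ¬b) with every successor in Z. Already a fixed point.
Sat(A[(¬a ∧ ¬b) U q]) = {0, 1, 2, 4, 5, 6, 7}
Sat(EX A[(¬a ∧ ¬b) U q]) = {s : some successor in {0, 1, 2, 4, 5, 6, 7}} = {1, 2, 3, 4, 5, 6, 7}
|Sat(EX A[(¬a ∧ ¬b) U q])| = |{1, 2, 3, 4, 5, 6, 7}| = 7.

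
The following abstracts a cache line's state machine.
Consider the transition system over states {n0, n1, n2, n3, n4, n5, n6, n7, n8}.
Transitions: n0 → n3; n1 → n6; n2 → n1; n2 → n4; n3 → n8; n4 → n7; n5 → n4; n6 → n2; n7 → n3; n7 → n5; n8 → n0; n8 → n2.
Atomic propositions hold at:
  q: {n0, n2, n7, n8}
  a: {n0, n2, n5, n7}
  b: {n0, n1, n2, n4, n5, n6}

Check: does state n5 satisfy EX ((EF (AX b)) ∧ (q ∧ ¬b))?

No

Sat(AX b) = {s : every successor in {n0, n1, n2, n4, n5, n6}} = {n1, n2, n5, n6, n8}
EF (AX b): least fixpoint, start Z0 = {n1, n2, n5, n6, n8}, add states with some successor in Z. Z1 = {n1, n2, n3, n5, n6, n7, n8}; Z2 = {n0, n1, n2, n3, n4, n5, n6, n7, n8}; fixed.
Sat(EF (AX b)) = {n0, n1, n2, n3, n4, n5, n6, n7, n8}
Sat(¬b) = {n3, n7, n8}
Sat(q ∧ ¬b) = {n7, n8}
Sat((EF (AX b)) ∧ (q ∧ ¬b)) = {n7, n8}
Sat(EX ((EF (AX b)) ∧ (q ∧ ¬b))) = {s : some successor in {n7, n8}} = {n3, n4}
n5 ∉ Sat(EX ((EF (AX b)) ∧ (q ∧ ¬b))) = {n3, n4}, so the formula does not hold at n5.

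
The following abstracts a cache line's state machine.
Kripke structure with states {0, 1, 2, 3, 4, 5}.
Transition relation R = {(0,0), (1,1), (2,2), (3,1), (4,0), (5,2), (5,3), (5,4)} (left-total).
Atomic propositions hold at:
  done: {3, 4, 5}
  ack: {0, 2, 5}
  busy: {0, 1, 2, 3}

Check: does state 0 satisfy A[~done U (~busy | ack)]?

Sat(~done) = {0, 1, 2}
Sat(~busy) = {4, 5}
Sat(~busy | ack) = {0, 2, 4, 5}
A[~done U (~busy | ack)]: least fixpoint, start Z0 = Sat((~busy | ack)) = {0, 2, 4, 5}, add states in Sat(~done) with every successor in Z. Already a fixed point.
Sat(A[~done U (~busy | ack)]) = {0, 2, 4, 5}
0 ∈ Sat(A[~done U (~busy | ack)]) = {0, 2, 4, 5}, so the formula holds at 0.

Yes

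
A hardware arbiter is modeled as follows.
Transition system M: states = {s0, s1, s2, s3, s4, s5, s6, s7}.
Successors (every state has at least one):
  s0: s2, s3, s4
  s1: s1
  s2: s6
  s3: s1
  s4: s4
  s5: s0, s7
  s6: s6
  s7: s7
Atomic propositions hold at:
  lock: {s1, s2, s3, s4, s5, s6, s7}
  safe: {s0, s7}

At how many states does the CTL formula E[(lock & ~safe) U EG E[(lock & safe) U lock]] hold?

7

Sat(~safe) = {s1, s2, s3, s4, s5, s6}
Sat(lock & ~safe) = {s1, s2, s3, s4, s5, s6}
Sat(lock & safe) = {s7}
E[(lock & safe) U lock]: least fixpoint, start Z0 = Sat(lock) = {s1, s2, s3, s4, s5, s6, s7}, add states in Sat(lock & safe) with some successor in Z. Already a fixed point.
Sat(E[(lock & safe) U lock]) = {s1, s2, s3, s4, s5, s6, s7}
EG E[(lock & safe) U lock]: greatest fixpoint, start Z0 = {s1, s2, s3, s4, s5, s6, s7}, keep only states in Sat with some successor in Z. Already a fixed point.
Sat(EG E[(lock & safe) U lock]) = {s1, s2, s3, s4, s5, s6, s7}
E[(lock & ~safe) U EG E[(lock & safe) U lock]]: least fixpoint, start Z0 = Sat(EG E[(lock & safe) U lock]) = {s1, s2, s3, s4, s5, s6, s7}, add states in Sat(lock & ~safe) with some successor in Z. Already a fixed point.
Sat(E[(lock & ~safe) U EG E[(lock & safe) U lock]]) = {s1, s2, s3, s4, s5, s6, s7}
|Sat(E[(lock & ~safe) U EG E[(lock & safe) U lock]])| = |{s1, s2, s3, s4, s5, s6, s7}| = 7.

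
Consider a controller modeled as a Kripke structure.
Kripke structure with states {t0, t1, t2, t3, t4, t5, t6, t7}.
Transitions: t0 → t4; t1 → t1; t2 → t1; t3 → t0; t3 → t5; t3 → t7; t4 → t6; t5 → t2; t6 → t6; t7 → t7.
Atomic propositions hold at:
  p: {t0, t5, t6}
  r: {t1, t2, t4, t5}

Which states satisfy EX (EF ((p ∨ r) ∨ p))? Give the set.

{t0, t1, t2, t3, t4, t5, t6}

Sat(p ∨ r) = {t0, t1, t2, t4, t5, t6}
Sat((p ∨ r) ∨ p) = {t0, t1, t2, t4, t5, t6}
EF ((p ∨ r) ∨ p): least fixpoint, start Z0 = {t0, t1, t2, t4, t5, t6}, add states with some successor in Z. Z1 = {t0, t1, t2, t3, t4, t5, t6}; fixed.
Sat(EF ((p ∨ r) ∨ p)) = {t0, t1, t2, t3, t4, t5, t6}
Sat(EX (EF ((p ∨ r) ∨ p))) = {s : some successor in {t0, t1, t2, t3, t4, t5, t6}} = {t0, t1, t2, t3, t4, t5, t6}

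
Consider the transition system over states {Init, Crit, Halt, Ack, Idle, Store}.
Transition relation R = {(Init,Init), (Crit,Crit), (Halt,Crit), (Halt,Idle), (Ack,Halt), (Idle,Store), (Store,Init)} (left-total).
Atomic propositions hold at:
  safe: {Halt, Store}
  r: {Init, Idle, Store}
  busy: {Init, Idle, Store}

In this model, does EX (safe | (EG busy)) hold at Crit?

No

EG busy: greatest fixpoint, start Z0 = {Init, Idle, Store}, keep only states in Sat with some successor in Z. Already a fixed point.
Sat(EG busy) = {Init, Idle, Store}
Sat(safe | (EG busy)) = {Init, Halt, Idle, Store}
Sat(EX (safe | (EG busy))) = {s : some successor in {Init, Halt, Idle, Store}} = {Init, Halt, Ack, Idle, Store}
Crit ∉ Sat(EX (safe | (EG busy))) = {Init, Halt, Ack, Idle, Store}, so the formula does not hold at Crit.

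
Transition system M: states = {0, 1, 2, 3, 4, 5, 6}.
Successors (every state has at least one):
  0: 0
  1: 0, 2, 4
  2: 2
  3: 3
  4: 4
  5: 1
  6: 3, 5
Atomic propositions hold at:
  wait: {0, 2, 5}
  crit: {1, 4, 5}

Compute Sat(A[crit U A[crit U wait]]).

{0, 2, 5}

A[crit U wait]: least fixpoint, start Z0 = Sat(wait) = {0, 2, 5}, add states in Sat(crit) with every successor in Z. Already a fixed point.
Sat(A[crit U wait]) = {0, 2, 5}
A[crit U A[crit U wait]]: least fixpoint, start Z0 = Sat(A[crit U wait]) = {0, 2, 5}, add states in Sat(crit) with every successor in Z. Already a fixed point.
Sat(A[crit U A[crit U wait]]) = {0, 2, 5}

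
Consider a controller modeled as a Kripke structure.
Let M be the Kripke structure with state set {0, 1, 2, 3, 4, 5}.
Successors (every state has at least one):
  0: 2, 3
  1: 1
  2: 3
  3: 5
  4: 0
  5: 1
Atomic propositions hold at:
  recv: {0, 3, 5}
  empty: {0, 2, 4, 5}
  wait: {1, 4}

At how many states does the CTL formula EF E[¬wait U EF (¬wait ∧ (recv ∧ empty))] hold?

Sat(¬wait) = {0, 2, 3, 5}
Sat(recv ∧ empty) = {0, 5}
Sat(¬wait ∧ (recv ∧ empty)) = {0, 5}
EF (¬wait ∧ (recv ∧ empty)): least fixpoint, start Z0 = {0, 5}, add states with some successor in Z. Z1 = {0, 3, 4, 5}; Z2 = {0, 2, 3, 4, 5}; fixed.
Sat(EF (¬wait ∧ (recv ∧ empty))) = {0, 2, 3, 4, 5}
E[¬wait U EF (¬wait ∧ (recv ∧ empty))]: least fixpoint, start Z0 = Sat(EF (¬wait ∧ (recv ∧ empty))) = {0, 2, 3, 4, 5}, add states in Sat(¬wait) with some successor in Z. Already a fixed point.
Sat(E[¬wait U EF (¬wait ∧ (recv ∧ empty))]) = {0, 2, 3, 4, 5}
EF E[¬wait U EF (¬wait ∧ (recv ∧ empty))]: least fixpoint, start Z0 = {0, 2, 3, 4, 5}, add states with some successor in Z. Already a fixed point.
Sat(EF E[¬wait U EF (¬wait ∧ (recv ∧ empty))]) = {0, 2, 3, 4, 5}
|Sat(EF E[¬wait U EF (¬wait ∧ (recv ∧ empty))])| = |{0, 2, 3, 4, 5}| = 5.

5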